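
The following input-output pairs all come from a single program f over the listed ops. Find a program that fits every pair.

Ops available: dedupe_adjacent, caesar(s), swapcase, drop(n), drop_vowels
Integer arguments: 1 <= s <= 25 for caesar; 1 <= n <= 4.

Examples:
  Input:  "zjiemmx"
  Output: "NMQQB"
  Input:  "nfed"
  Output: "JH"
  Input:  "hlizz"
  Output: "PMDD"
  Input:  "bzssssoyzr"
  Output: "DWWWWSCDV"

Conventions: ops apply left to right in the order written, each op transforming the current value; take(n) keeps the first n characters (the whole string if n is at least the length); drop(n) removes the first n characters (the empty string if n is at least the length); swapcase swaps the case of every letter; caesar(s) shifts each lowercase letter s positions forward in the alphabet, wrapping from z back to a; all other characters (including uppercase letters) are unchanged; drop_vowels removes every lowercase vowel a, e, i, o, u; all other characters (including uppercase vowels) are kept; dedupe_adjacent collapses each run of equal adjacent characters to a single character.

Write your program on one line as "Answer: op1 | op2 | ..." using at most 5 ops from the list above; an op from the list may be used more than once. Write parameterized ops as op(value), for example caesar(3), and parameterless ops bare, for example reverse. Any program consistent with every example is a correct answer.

caesar(4) | drop_vowels | drop(1) | swapcase

Check, running the answer program on each example:
  "zjiemmx" -> "dnmiqqb" -> "dnmqqb" -> "nmqqb" -> "NMQQB"
  "nfed" -> "rjih" -> "rjh" -> "jh" -> "JH"
  "hlizz" -> "lpmdd" -> "lpmdd" -> "pmdd" -> "PMDD"
  "bzssssoyzr" -> "fdwwwwscdv" -> "fdwwwwscdv" -> "dwwwwscdv" -> "DWWWWSCDV"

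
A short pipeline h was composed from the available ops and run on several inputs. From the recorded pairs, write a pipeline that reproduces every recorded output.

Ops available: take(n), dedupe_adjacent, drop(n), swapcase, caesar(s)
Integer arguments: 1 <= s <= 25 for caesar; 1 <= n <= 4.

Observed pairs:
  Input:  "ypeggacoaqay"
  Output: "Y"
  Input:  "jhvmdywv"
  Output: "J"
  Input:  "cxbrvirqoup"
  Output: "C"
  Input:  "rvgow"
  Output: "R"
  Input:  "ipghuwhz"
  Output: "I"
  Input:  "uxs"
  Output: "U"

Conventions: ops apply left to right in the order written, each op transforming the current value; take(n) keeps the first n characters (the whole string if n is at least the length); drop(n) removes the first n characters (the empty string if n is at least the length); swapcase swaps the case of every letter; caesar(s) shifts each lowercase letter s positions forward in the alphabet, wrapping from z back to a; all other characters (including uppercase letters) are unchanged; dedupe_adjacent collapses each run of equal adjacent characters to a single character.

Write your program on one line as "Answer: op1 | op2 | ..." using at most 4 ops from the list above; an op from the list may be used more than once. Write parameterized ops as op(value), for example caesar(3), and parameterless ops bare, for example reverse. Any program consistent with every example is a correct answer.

swapcase | take(4) | take(1)

Check, running the answer program on each example:
  "ypeggacoaqay" -> "YPEGGACOAQAY" -> "YPEG" -> "Y"
  "jhvmdywv" -> "JHVMDYWV" -> "JHVM" -> "J"
  "cxbrvirqoup" -> "CXBRVIRQOUP" -> "CXBR" -> "C"
  "rvgow" -> "RVGOW" -> "RVGO" -> "R"
  "ipghuwhz" -> "IPGHUWHZ" -> "IPGH" -> "I"
  "uxs" -> "UXS" -> "UXS" -> "U"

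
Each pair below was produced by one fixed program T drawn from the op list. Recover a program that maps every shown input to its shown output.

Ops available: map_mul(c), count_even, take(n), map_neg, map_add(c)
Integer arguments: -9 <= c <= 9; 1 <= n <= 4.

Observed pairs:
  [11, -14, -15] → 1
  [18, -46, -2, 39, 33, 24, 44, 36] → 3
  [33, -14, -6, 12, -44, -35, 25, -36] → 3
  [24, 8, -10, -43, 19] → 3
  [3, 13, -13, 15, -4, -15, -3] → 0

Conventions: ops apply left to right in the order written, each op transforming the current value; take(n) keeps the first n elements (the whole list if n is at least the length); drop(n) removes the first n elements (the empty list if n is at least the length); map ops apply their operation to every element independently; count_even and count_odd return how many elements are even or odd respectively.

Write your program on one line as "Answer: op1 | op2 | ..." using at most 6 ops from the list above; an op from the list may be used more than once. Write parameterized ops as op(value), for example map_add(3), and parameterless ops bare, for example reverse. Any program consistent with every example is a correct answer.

take(4) | map_neg | map_add(-6) | map_neg | count_even

Check, running the answer program on each example:
  [11, -14, -15] -> [11, -14, -15] -> [-11, 14, 15] -> [-17, 8, 9] -> [17, -8, -9] -> 1
  [18, -46, -2, 39, 33, 24, 44, 36] -> [18, -46, -2, 39] -> [-18, 46, 2, -39] -> [-24, 40, -4, -45] -> [24, -40, 4, 45] -> 3
  [33, -14, -6, 12, -44, -35, 25, -36] -> [33, -14, -6, 12] -> [-33, 14, 6, -12] -> [-39, 8, 0, -18] -> [39, -8, 0, 18] -> 3
  [24, 8, -10, -43, 19] -> [24, 8, -10, -43] -> [-24, -8, 10, 43] -> [-30, -14, 4, 37] -> [30, 14, -4, -37] -> 3
  [3, 13, -13, 15, -4, -15, -3] -> [3, 13, -13, 15] -> [-3, -13, 13, -15] -> [-9, -19, 7, -21] -> [9, 19, -7, 21] -> 0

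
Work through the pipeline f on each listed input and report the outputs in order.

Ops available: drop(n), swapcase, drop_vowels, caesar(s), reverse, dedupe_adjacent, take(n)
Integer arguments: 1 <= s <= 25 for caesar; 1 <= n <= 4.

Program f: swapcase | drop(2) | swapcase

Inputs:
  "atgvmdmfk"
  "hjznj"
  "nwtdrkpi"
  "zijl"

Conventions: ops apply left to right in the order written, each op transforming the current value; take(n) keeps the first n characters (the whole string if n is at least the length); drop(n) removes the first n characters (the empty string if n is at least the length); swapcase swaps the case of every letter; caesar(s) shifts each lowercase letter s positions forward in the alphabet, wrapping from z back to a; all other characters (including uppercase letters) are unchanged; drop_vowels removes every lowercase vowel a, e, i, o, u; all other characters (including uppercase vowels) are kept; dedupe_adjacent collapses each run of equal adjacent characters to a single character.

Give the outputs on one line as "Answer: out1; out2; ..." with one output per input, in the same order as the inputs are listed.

Execution, op by op:
  "atgvmdmfk" -> "ATGVMDMFK" -> "GVMDMFK" -> "gvmdmfk"
  "hjznj" -> "HJZNJ" -> "ZNJ" -> "znj"
  "nwtdrkpi" -> "NWTDRKPI" -> "TDRKPI" -> "tdrkpi"
  "zijl" -> "ZIJL" -> "JL" -> "jl"

"gvmdmfk"; "znj"; "tdrkpi"; "jl"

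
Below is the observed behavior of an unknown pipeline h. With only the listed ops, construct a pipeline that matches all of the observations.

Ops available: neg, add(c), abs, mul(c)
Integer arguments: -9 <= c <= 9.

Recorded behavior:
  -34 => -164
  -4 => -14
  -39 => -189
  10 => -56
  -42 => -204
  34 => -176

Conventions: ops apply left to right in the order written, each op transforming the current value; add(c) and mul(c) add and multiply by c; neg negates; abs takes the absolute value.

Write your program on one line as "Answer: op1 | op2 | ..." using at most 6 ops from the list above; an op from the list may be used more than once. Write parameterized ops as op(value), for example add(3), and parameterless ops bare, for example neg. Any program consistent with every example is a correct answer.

neg | mul(-5) | add(6) | abs | neg

Check, running the answer program on each example:
  -34 -> 34 -> -170 -> -164 -> 164 -> -164
  -4 -> 4 -> -20 -> -14 -> 14 -> -14
  -39 -> 39 -> -195 -> -189 -> 189 -> -189
  10 -> -10 -> 50 -> 56 -> 56 -> -56
  -42 -> 42 -> -210 -> -204 -> 204 -> -204
  34 -> -34 -> 170 -> 176 -> 176 -> -176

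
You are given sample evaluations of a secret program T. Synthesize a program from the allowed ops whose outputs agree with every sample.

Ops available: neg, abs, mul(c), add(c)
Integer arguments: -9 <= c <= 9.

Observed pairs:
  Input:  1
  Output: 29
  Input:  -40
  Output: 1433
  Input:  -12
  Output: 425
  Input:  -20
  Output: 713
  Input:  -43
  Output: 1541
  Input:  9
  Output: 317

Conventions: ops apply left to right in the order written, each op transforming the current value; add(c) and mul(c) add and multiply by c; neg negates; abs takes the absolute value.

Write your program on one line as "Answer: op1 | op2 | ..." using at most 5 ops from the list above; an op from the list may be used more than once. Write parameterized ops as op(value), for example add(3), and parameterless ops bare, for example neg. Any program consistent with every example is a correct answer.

mul(6) | abs | mul(6) | add(1) | add(-8)

Check, running the answer program on each example:
  1 -> 6 -> 6 -> 36 -> 37 -> 29
  -40 -> -240 -> 240 -> 1440 -> 1441 -> 1433
  -12 -> -72 -> 72 -> 432 -> 433 -> 425
  -20 -> -120 -> 120 -> 720 -> 721 -> 713
  -43 -> -258 -> 258 -> 1548 -> 1549 -> 1541
  9 -> 54 -> 54 -> 324 -> 325 -> 317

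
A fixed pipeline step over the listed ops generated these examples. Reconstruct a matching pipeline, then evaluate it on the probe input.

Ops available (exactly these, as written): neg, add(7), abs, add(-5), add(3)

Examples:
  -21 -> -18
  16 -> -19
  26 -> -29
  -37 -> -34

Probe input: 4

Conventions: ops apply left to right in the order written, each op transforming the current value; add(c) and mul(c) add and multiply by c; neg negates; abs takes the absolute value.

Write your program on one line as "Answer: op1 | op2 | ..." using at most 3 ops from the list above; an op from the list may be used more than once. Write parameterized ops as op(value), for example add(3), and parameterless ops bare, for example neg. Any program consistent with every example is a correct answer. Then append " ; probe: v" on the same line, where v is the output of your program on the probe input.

add(3) | abs | neg ; probe: -7

Check, running the answer program on each example:
  -21 -> -18 -> 18 -> -18
  16 -> 19 -> 19 -> -19
  26 -> 29 -> 29 -> -29
  -37 -> -34 -> 34 -> -34
  probe: 4 -> 7 -> 7 -> -7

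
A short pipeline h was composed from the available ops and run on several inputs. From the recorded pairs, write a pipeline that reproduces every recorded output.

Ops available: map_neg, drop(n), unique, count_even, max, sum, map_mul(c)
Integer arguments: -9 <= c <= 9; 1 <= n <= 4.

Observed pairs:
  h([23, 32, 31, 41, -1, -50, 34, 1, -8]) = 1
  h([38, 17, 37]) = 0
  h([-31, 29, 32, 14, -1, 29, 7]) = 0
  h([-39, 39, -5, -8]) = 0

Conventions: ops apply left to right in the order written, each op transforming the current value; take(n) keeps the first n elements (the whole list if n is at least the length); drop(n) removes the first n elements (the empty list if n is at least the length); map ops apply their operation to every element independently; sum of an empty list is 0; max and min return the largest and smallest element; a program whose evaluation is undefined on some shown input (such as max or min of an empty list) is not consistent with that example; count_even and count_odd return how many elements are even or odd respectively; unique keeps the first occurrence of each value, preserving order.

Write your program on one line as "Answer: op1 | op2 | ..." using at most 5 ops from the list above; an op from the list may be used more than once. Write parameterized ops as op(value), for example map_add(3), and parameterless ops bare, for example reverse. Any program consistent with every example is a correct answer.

drop(3) | drop(2) | drop(2) | count_even

Check, running the answer program on each example:
  [23, 32, 31, 41, -1, -50, 34, 1, -8] -> [41, -1, -50, 34, 1, -8] -> [-50, 34, 1, -8] -> [1, -8] -> 1
  [38, 17, 37] -> [] -> [] -> [] -> 0
  [-31, 29, 32, 14, -1, 29, 7] -> [14, -1, 29, 7] -> [29, 7] -> [] -> 0
  [-39, 39, -5, -8] -> [-8] -> [] -> [] -> 0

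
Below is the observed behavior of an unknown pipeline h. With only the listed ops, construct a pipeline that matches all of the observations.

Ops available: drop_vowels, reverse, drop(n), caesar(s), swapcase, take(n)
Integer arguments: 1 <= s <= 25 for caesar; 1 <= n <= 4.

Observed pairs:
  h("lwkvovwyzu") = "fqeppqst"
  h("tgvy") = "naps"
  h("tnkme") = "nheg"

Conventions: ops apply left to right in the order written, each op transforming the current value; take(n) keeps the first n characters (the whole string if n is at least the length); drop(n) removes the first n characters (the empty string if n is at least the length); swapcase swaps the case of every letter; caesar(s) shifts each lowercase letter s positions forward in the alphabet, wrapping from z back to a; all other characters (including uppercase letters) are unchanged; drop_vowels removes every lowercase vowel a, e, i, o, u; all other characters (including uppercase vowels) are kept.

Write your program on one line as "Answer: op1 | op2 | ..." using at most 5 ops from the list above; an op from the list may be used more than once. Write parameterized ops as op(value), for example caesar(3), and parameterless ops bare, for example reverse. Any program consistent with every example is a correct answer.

drop_vowels | reverse | caesar(20) | reverse

Check, running the answer program on each example:
  "lwkvovwyzu" -> "lwkvvwyz" -> "zywvvkwl" -> "tsqppeqf" -> "fqeppqst"
  "tgvy" -> "tgvy" -> "yvgt" -> "span" -> "naps"
  "tnkme" -> "tnkm" -> "mknt" -> "gehn" -> "nheg"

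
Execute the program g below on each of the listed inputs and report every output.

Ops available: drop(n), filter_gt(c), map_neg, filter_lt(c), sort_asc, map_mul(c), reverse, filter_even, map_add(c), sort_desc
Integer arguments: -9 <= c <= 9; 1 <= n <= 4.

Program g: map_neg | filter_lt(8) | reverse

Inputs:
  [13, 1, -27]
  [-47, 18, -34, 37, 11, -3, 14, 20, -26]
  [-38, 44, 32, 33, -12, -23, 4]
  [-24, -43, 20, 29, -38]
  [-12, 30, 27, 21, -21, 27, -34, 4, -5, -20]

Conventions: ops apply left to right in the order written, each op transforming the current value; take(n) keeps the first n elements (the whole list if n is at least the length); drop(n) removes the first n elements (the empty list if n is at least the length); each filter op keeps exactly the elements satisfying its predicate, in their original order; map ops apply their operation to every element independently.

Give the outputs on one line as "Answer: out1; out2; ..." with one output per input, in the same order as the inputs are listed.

Execution, op by op:
  [13, 1, -27] -> [-13, -1, 27] -> [-13, -1] -> [-1, -13]
  [-47, 18, -34, 37, 11, -3, 14, 20, -26] -> [47, -18, 34, -37, -11, 3, -14, -20, 26] -> [-18, -37, -11, 3, -14, -20] -> [-20, -14, 3, -11, -37, -18]
  [-38, 44, 32, 33, -12, -23, 4] -> [38, -44, -32, -33, 12, 23, -4] -> [-44, -32, -33, -4] -> [-4, -33, -32, -44]
  [-24, -43, 20, 29, -38] -> [24, 43, -20, -29, 38] -> [-20, -29] -> [-29, -20]
  [-12, 30, 27, 21, -21, 27, -34, 4, -5, -20] -> [12, -30, -27, -21, 21, -27, 34, -4, 5, 20] -> [-30, -27, -21, -27, -4, 5] -> [5, -4, -27, -21, -27, -30]

[-1, -13]; [-20, -14, 3, -11, -37, -18]; [-4, -33, -32, -44]; [-29, -20]; [5, -4, -27, -21, -27, -30]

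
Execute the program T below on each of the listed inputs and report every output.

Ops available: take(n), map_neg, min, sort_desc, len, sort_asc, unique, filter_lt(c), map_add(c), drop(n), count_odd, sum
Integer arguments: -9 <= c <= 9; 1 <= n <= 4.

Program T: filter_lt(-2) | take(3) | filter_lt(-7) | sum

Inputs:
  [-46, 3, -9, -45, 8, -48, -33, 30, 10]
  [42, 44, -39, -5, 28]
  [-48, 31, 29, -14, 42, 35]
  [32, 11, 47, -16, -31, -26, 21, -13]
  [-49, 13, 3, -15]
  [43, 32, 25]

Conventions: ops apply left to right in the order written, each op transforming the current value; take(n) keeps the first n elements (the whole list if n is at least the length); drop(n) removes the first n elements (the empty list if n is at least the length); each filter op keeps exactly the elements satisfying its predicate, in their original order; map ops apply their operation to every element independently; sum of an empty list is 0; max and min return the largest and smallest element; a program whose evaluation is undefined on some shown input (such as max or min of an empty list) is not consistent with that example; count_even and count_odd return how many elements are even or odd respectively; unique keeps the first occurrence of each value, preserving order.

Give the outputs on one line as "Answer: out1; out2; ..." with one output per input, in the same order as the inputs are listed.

Execution, op by op:
  [-46, 3, -9, -45, 8, -48, -33, 30, 10] -> [-46, -9, -45, -48, -33] -> [-46, -9, -45] -> [-46, -9, -45] -> -100
  [42, 44, -39, -5, 28] -> [-39, -5] -> [-39, -5] -> [-39] -> -39
  [-48, 31, 29, -14, 42, 35] -> [-48, -14] -> [-48, -14] -> [-48, -14] -> -62
  [32, 11, 47, -16, -31, -26, 21, -13] -> [-16, -31, -26, -13] -> [-16, -31, -26] -> [-16, -31, -26] -> -73
  [-49, 13, 3, -15] -> [-49, -15] -> [-49, -15] -> [-49, -15] -> -64
  [43, 32, 25] -> [] -> [] -> [] -> 0

-100; -39; -62; -73; -64; 0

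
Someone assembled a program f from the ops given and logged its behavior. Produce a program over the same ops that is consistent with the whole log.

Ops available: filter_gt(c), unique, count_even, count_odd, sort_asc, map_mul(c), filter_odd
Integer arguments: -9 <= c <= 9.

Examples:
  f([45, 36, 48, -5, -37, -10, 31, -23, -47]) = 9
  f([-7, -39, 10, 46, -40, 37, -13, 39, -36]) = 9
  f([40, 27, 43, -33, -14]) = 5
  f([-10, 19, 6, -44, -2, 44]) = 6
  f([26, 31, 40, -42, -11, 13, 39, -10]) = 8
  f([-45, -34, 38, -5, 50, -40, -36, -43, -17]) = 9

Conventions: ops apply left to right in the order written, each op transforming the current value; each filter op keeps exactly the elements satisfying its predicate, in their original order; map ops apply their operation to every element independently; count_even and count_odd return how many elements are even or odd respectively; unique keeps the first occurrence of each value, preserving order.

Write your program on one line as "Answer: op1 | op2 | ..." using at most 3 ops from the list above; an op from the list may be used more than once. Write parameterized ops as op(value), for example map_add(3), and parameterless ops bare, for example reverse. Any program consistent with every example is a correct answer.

map_mul(4) | count_even

Check, running the answer program on each example:
  [45, 36, 48, -5, -37, -10, 31, -23, -47] -> [180, 144, 192, -20, -148, -40, 124, -92, -188] -> 9
  [-7, -39, 10, 46, -40, 37, -13, 39, -36] -> [-28, -156, 40, 184, -160, 148, -52, 156, -144] -> 9
  [40, 27, 43, -33, -14] -> [160, 108, 172, -132, -56] -> 5
  [-10, 19, 6, -44, -2, 44] -> [-40, 76, 24, -176, -8, 176] -> 6
  [26, 31, 40, -42, -11, 13, 39, -10] -> [104, 124, 160, -168, -44, 52, 156, -40] -> 8
  [-45, -34, 38, -5, 50, -40, -36, -43, -17] -> [-180, -136, 152, -20, 200, -160, -144, -172, -68] -> 9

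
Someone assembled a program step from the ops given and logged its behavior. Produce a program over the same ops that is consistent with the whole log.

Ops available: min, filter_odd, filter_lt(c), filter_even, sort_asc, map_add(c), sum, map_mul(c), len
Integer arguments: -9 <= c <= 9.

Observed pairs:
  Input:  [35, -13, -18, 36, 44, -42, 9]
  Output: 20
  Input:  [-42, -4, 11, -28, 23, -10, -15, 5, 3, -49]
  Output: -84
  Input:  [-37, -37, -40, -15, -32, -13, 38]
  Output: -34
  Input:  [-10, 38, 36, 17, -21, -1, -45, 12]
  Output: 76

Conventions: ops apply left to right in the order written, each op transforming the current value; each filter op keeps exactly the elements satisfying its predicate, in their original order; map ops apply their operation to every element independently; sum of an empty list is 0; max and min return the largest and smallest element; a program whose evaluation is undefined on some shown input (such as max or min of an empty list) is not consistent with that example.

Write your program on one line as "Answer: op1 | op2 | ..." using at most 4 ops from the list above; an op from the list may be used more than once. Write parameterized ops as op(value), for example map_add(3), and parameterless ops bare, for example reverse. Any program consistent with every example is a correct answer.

sort_asc | filter_even | sum

Check, running the answer program on each example:
  [35, -13, -18, 36, 44, -42, 9] -> [-42, -18, -13, 9, 35, 36, 44] -> [-42, -18, 36, 44] -> 20
  [-42, -4, 11, -28, 23, -10, -15, 5, 3, -49] -> [-49, -42, -28, -15, -10, -4, 3, 5, 11, 23] -> [-42, -28, -10, -4] -> -84
  [-37, -37, -40, -15, -32, -13, 38] -> [-40, -37, -37, -32, -15, -13, 38] -> [-40, -32, 38] -> -34
  [-10, 38, 36, 17, -21, -1, -45, 12] -> [-45, -21, -10, -1, 12, 17, 36, 38] -> [-10, 12, 36, 38] -> 76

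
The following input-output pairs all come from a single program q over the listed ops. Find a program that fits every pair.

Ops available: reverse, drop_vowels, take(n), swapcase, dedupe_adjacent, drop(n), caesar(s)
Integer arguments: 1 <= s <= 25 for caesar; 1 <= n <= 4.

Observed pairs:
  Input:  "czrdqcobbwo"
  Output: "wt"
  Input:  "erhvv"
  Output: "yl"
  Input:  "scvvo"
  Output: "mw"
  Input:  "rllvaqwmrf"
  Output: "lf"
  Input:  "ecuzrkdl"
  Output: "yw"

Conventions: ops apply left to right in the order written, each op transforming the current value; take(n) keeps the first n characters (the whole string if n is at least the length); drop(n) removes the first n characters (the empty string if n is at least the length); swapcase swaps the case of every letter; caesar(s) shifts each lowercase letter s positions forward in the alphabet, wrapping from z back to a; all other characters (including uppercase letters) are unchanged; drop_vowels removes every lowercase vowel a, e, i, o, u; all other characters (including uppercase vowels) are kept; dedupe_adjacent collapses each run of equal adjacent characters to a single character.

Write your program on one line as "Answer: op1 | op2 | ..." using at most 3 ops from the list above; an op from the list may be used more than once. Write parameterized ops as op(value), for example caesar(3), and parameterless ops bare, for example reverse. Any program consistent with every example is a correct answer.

dedupe_adjacent | take(2) | caesar(20)

Check, running the answer program on each example:
  "czrdqcobbwo" -> "czrdqcobwo" -> "cz" -> "wt"
  "erhvv" -> "erhv" -> "er" -> "yl"
  "scvvo" -> "scvo" -> "sc" -> "mw"
  "rllvaqwmrf" -> "rlvaqwmrf" -> "rl" -> "lf"
  "ecuzrkdl" -> "ecuzrkdl" -> "ec" -> "yw"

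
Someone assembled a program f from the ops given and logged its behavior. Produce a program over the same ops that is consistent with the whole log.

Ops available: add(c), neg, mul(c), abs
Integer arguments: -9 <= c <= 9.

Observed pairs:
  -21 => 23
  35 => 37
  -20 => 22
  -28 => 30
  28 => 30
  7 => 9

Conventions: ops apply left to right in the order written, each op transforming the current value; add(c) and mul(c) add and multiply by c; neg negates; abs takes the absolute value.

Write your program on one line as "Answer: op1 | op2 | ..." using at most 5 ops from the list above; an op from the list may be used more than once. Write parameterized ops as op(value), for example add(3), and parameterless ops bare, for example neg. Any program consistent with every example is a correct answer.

abs | add(4) | add(-9) | add(4) | add(3)

Check, running the answer program on each example:
  -21 -> 21 -> 25 -> 16 -> 20 -> 23
  35 -> 35 -> 39 -> 30 -> 34 -> 37
  -20 -> 20 -> 24 -> 15 -> 19 -> 22
  -28 -> 28 -> 32 -> 23 -> 27 -> 30
  28 -> 28 -> 32 -> 23 -> 27 -> 30
  7 -> 7 -> 11 -> 2 -> 6 -> 9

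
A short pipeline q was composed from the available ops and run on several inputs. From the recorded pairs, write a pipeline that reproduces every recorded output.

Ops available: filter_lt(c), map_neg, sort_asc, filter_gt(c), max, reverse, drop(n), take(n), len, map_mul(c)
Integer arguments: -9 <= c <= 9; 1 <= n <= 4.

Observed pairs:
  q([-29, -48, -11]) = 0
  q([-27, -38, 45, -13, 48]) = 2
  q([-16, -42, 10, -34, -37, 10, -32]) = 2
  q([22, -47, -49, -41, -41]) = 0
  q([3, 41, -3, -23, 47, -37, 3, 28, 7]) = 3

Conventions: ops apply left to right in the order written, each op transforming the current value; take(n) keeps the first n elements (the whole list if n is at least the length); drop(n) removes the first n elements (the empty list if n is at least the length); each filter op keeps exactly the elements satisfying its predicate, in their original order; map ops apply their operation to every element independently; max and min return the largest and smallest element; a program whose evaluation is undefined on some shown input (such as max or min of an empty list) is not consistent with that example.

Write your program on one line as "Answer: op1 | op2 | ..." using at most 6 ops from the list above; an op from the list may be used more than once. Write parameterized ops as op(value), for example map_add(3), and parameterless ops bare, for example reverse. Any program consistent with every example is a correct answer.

drop(1) | map_neg | filter_lt(-6) | filter_lt(-9) | len

Check, running the answer program on each example:
  [-29, -48, -11] -> [-48, -11] -> [48, 11] -> [] -> [] -> 0
  [-27, -38, 45, -13, 48] -> [-38, 45, -13, 48] -> [38, -45, 13, -48] -> [-45, -48] -> [-45, -48] -> 2
  [-16, -42, 10, -34, -37, 10, -32] -> [-42, 10, -34, -37, 10, -32] -> [42, -10, 34, 37, -10, 32] -> [-10, -10] -> [-10, -10] -> 2
  [22, -47, -49, -41, -41] -> [-47, -49, -41, -41] -> [47, 49, 41, 41] -> [] -> [] -> 0
  [3, 41, -3, -23, 47, -37, 3, 28, 7] -> [41, -3, -23, 47, -37, 3, 28, 7] -> [-41, 3, 23, -47, 37, -3, -28, -7] -> [-41, -47, -28, -7] -> [-41, -47, -28] -> 3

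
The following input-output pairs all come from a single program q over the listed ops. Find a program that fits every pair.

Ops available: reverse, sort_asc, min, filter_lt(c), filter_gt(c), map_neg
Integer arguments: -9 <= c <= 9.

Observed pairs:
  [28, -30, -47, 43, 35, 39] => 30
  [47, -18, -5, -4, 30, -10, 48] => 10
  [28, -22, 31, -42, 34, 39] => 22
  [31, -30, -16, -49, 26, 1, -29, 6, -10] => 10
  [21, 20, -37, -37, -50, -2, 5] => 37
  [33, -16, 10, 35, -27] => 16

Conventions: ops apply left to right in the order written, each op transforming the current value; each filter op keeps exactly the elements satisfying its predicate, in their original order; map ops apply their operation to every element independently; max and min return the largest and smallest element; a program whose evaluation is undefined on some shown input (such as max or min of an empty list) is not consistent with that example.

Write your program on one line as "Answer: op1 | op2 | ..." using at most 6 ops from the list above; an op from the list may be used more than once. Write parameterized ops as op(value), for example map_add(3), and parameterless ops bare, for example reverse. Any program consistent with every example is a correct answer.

map_neg | reverse | filter_gt(-3) | reverse | filter_gt(9) | min

Check, running the answer program on each example:
  [28, -30, -47, 43, 35, 39] -> [-28, 30, 47, -43, -35, -39] -> [-39, -35, -43, 47, 30, -28] -> [47, 30] -> [30, 47] -> [30, 47] -> 30
  [47, -18, -5, -4, 30, -10, 48] -> [-47, 18, 5, 4, -30, 10, -48] -> [-48, 10, -30, 4, 5, 18, -47] -> [10, 4, 5, 18] -> [18, 5, 4, 10] -> [18, 10] -> 10
  [28, -22, 31, -42, 34, 39] -> [-28, 22, -31, 42, -34, -39] -> [-39, -34, 42, -31, 22, -28] -> [42, 22] -> [22, 42] -> [22, 42] -> 22
  [31, -30, -16, -49, 26, 1, -29, 6, -10] -> [-31, 30, 16, 49, -26, -1, 29, -6, 10] -> [10, -6, 29, -1, -26, 49, 16, 30, -31] -> [10, 29, -1, 49, 16, 30] -> [30, 16, 49, -1, 29, 10] -> [30, 16, 49, 29, 10] -> 10
  [21, 20, -37, -37, -50, -2, 5] -> [-21, -20, 37, 37, 50, 2, -5] -> [-5, 2, 50, 37, 37, -20, -21] -> [2, 50, 37, 37] -> [37, 37, 50, 2] -> [37, 37, 50] -> 37
  [33, -16, 10, 35, -27] -> [-33, 16, -10, -35, 27] -> [27, -35, -10, 16, -33] -> [27, 16] -> [16, 27] -> [16, 27] -> 16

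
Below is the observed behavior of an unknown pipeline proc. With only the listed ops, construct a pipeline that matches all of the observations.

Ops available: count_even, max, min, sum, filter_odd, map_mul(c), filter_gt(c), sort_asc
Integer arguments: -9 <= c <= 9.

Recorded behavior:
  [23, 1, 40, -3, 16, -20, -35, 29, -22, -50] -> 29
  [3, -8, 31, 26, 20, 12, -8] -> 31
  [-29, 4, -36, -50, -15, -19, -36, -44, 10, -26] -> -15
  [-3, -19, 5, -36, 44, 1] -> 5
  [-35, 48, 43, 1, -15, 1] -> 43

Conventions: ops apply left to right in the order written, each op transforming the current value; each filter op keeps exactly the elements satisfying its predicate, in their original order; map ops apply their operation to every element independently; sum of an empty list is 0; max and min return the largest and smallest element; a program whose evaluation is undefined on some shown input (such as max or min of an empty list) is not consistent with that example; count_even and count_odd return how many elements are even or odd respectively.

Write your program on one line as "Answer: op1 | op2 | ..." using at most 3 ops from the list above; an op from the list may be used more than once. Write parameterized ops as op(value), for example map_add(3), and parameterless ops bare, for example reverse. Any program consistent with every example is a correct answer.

sort_asc | filter_odd | max

Check, running the answer program on each example:
  [23, 1, 40, -3, 16, -20, -35, 29, -22, -50] -> [-50, -35, -22, -20, -3, 1, 16, 23, 29, 40] -> [-35, -3, 1, 23, 29] -> 29
  [3, -8, 31, 26, 20, 12, -8] -> [-8, -8, 3, 12, 20, 26, 31] -> [3, 31] -> 31
  [-29, 4, -36, -50, -15, -19, -36, -44, 10, -26] -> [-50, -44, -36, -36, -29, -26, -19, -15, 4, 10] -> [-29, -19, -15] -> -15
  [-3, -19, 5, -36, 44, 1] -> [-36, -19, -3, 1, 5, 44] -> [-19, -3, 1, 5] -> 5
  [-35, 48, 43, 1, -15, 1] -> [-35, -15, 1, 1, 43, 48] -> [-35, -15, 1, 1, 43] -> 43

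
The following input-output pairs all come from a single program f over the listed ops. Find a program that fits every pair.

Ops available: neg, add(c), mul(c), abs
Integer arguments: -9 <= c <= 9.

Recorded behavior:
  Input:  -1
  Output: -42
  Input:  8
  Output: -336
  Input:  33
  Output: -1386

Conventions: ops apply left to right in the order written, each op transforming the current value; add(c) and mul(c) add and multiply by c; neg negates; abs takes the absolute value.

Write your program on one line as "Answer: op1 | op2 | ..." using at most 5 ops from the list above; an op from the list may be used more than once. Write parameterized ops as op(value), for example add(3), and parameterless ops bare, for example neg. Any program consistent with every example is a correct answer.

neg | abs | mul(-6) | mul(7)

Check, running the answer program on each example:
  -1 -> 1 -> 1 -> -6 -> -42
  8 -> -8 -> 8 -> -48 -> -336
  33 -> -33 -> 33 -> -198 -> -1386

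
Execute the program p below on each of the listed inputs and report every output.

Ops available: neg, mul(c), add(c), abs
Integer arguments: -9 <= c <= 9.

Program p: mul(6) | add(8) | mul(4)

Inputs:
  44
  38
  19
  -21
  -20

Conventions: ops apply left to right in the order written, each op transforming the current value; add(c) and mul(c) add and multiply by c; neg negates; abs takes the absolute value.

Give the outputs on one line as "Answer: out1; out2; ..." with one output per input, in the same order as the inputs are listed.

Execution, op by op:
  44 -> 264 -> 272 -> 1088
  38 -> 228 -> 236 -> 944
  19 -> 114 -> 122 -> 488
  -21 -> -126 -> -118 -> -472
  -20 -> -120 -> -112 -> -448

1088; 944; 488; -472; -448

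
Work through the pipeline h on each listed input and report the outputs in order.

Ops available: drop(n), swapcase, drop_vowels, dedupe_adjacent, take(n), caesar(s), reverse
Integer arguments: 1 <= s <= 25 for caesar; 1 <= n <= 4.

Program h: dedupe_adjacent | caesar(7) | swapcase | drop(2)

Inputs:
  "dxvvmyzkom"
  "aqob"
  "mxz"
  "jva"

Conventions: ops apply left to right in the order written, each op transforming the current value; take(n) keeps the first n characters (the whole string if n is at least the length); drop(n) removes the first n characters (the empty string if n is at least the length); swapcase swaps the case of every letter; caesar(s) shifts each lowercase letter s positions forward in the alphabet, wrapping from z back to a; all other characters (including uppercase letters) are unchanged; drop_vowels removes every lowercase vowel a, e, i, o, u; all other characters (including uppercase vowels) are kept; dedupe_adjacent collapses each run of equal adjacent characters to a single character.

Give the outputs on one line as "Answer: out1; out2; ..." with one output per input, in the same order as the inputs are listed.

Execution, op by op:
  "dxvvmyzkom" -> "dxvmyzkom" -> "kectfgrvt" -> "KECTFGRVT" -> "CTFGRVT"
  "aqob" -> "aqob" -> "hxvi" -> "HXVI" -> "VI"
  "mxz" -> "mxz" -> "teg" -> "TEG" -> "G"
  "jva" -> "jva" -> "qch" -> "QCH" -> "H"

"CTFGRVT"; "VI"; "G"; "H"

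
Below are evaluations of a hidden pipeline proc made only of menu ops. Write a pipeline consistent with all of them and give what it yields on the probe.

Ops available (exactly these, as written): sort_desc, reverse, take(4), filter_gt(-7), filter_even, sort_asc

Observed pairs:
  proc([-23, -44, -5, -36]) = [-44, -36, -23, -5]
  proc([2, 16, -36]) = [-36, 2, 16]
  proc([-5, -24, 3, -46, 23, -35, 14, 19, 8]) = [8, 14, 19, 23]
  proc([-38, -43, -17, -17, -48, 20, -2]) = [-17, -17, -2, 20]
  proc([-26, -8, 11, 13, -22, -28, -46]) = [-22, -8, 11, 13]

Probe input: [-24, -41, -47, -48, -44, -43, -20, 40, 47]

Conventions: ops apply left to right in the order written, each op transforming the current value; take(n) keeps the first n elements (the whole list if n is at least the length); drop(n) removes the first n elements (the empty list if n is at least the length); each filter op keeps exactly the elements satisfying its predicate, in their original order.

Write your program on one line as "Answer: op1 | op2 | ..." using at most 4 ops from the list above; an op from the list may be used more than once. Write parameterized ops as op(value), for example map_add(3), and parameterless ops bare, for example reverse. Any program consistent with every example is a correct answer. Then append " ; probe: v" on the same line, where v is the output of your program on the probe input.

sort_desc | take(4) | reverse ; probe: [-24, -20, 40, 47]

Check, running the answer program on each example:
  [-23, -44, -5, -36] -> [-5, -23, -36, -44] -> [-5, -23, -36, -44] -> [-44, -36, -23, -5]
  [2, 16, -36] -> [16, 2, -36] -> [16, 2, -36] -> [-36, 2, 16]
  [-5, -24, 3, -46, 23, -35, 14, 19, 8] -> [23, 19, 14, 8, 3, -5, -24, -35, -46] -> [23, 19, 14, 8] -> [8, 14, 19, 23]
  [-38, -43, -17, -17, -48, 20, -2] -> [20, -2, -17, -17, -38, -43, -48] -> [20, -2, -17, -17] -> [-17, -17, -2, 20]
  [-26, -8, 11, 13, -22, -28, -46] -> [13, 11, -8, -22, -26, -28, -46] -> [13, 11, -8, -22] -> [-22, -8, 11, 13]
  probe: [-24, -41, -47, -48, -44, -43, -20, 40, 47] -> [47, 40, -20, -24, -41, -43, -44, -47, -48] -> [47, 40, -20, -24] -> [-24, -20, 40, 47]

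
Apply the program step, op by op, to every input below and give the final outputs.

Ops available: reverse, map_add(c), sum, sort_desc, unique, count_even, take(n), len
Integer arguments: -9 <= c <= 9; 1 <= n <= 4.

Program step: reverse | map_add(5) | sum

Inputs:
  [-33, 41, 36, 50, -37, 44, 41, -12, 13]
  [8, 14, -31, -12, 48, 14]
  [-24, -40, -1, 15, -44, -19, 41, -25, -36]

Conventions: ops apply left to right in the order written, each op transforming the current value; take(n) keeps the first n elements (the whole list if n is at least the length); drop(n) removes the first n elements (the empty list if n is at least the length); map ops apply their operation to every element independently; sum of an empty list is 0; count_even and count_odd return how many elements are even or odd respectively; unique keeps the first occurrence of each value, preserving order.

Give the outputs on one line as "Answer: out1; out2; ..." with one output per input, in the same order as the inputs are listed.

Execution, op by op:
  [-33, 41, 36, 50, -37, 44, 41, -12, 13] -> [13, -12, 41, 44, -37, 50, 36, 41, -33] -> [18, -7, 46, 49, -32, 55, 41, 46, -28] -> 188
  [8, 14, -31, -12, 48, 14] -> [14, 48, -12, -31, 14, 8] -> [19, 53, -7, -26, 19, 13] -> 71
  [-24, -40, -1, 15, -44, -19, 41, -25, -36] -> [-36, -25, 41, -19, -44, 15, -1, -40, -24] -> [-31, -20, 46, -14, -39, 20, 4, -35, -19] -> -88

188; 71; -88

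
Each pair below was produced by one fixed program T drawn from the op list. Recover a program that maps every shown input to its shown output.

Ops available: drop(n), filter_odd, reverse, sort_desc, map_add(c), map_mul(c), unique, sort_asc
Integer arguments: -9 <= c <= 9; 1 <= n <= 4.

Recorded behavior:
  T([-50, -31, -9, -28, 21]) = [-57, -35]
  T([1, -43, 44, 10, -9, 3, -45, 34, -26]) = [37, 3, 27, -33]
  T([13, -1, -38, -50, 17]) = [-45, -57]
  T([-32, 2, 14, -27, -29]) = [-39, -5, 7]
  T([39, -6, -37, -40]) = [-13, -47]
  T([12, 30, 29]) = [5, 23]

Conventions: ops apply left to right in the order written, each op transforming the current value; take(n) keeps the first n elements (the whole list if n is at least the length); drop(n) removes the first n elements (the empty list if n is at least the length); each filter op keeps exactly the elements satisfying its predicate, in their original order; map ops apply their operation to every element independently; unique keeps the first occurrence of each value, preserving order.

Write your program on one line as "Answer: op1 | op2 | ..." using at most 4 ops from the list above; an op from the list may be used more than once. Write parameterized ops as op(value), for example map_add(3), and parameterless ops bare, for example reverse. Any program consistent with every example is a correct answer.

map_add(-7) | reverse | filter_odd | reverse

Check, running the answer program on each example:
  [-50, -31, -9, -28, 21] -> [-57, -38, -16, -35, 14] -> [14, -35, -16, -38, -57] -> [-35, -57] -> [-57, -35]
  [1, -43, 44, 10, -9, 3, -45, 34, -26] -> [-6, -50, 37, 3, -16, -4, -52, 27, -33] -> [-33, 27, -52, -4, -16, 3, 37, -50, -6] -> [-33, 27, 3, 37] -> [37, 3, 27, -33]
  [13, -1, -38, -50, 17] -> [6, -8, -45, -57, 10] -> [10, -57, -45, -8, 6] -> [-57, -45] -> [-45, -57]
  [-32, 2, 14, -27, -29] -> [-39, -5, 7, -34, -36] -> [-36, -34, 7, -5, -39] -> [7, -5, -39] -> [-39, -5, 7]
  [39, -6, -37, -40] -> [32, -13, -44, -47] -> [-47, -44, -13, 32] -> [-47, -13] -> [-13, -47]
  [12, 30, 29] -> [5, 23, 22] -> [22, 23, 5] -> [23, 5] -> [5, 23]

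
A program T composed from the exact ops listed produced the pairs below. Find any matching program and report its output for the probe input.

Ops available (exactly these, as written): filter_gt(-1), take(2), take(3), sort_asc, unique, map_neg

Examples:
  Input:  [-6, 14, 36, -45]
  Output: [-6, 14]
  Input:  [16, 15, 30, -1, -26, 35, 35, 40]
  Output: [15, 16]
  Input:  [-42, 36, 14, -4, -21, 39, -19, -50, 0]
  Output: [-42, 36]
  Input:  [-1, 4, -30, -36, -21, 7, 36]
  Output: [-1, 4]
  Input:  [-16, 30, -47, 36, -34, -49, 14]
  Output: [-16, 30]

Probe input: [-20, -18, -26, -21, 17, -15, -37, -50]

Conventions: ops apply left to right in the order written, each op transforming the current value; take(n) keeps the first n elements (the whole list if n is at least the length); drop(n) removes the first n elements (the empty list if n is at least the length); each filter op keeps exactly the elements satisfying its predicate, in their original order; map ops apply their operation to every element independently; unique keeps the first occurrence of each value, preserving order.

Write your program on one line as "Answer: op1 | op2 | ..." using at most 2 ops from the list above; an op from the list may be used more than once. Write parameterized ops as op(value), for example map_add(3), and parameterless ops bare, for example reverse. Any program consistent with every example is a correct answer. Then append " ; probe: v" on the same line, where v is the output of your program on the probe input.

take(2) | sort_asc ; probe: [-20, -18]

Check, running the answer program on each example:
  [-6, 14, 36, -45] -> [-6, 14] -> [-6, 14]
  [16, 15, 30, -1, -26, 35, 35, 40] -> [16, 15] -> [15, 16]
  [-42, 36, 14, -4, -21, 39, -19, -50, 0] -> [-42, 36] -> [-42, 36]
  [-1, 4, -30, -36, -21, 7, 36] -> [-1, 4] -> [-1, 4]
  [-16, 30, -47, 36, -34, -49, 14] -> [-16, 30] -> [-16, 30]
  probe: [-20, -18, -26, -21, 17, -15, -37, -50] -> [-20, -18] -> [-20, -18]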